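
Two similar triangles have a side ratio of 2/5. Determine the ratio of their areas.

Area scales with the square of linear dimensions. If every length is multiplied by 2/5, then the area is multiplied by (2/5)^2 = 4/25.
The area ratio is 4:25.

4:25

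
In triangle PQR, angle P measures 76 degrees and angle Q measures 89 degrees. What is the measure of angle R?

The interior angles sum to 180°: angle R = 180 - 76 - 89 = 15°.
The triangle is acute (angles 76°, 89°, 15°).

15 degrees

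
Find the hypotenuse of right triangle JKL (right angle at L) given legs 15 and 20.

JK = sqrt(15^2 + 20^2) = sqrt(625) = 25

25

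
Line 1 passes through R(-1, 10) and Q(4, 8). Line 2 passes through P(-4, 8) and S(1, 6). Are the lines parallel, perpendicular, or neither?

Slope of line 1: m1 = (8 - 10)/(4 - -1) = -2/5 = -2/5
Slope of line 2: m2 = (6 - 8)/(1 - -4) = -2/5 = -2/5
Since m1 = m2 = -2/5, the lines are parallel.

Parallel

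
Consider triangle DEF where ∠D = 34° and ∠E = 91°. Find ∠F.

angle F = 180 - 34 - 91 = 55 degrees.

55 degrees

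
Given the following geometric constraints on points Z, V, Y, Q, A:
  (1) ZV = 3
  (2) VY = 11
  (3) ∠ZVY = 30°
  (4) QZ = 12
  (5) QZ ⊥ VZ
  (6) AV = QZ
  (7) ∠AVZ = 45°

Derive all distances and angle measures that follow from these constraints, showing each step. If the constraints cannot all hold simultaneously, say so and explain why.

The constraints are consistent.

From the given relations:
  AV = QZ = 12

Step 1: From ZV = 3, VY = 11, and ∠ZVY = 30°, by the law of cosines:
  ZY² = ZV² + VY² - 2·ZV·VY·cos(30°) = 9 + 121 - 57.16 = 72.84
  ZY ≈ 8.53

Step 2: From ZV = 3, VA = 12, and ∠ZVA = 45°, by the law of cosines:
  ZA² = ZV² + VA² - 2·ZV·VA·cos(45°) = 9 + 144 - 50.91 = 102.1
  ZA ≈ 10.1

Step 3: From VZ = 3, ZQ = 12, and ∠VZQ = 90°, by the law of cosines:
  VQ² = VZ² + ZQ² - 2·VZ·ZQ·cos(90°) = 9 + 144 - 0 = 153
  VQ = 3·√17

Step 4: From ZA = 10.1, ZV = 3, AV = 12, by the inverse law of cosines:
  cos(∠AZV) = (ZA² + ZV² - AV²) / (2·ZA·ZV)
  ∠AZV = 122.88°

Step 5: From ZV = 3, ZY = 8.53, VY = 11, by the inverse law of cosines:
  cos(∠VZY) = (ZV² + ZY² - VY²) / (2·ZV·ZY)
  ∠VZY = 139.88°

Step 6: From VQ = 3·√17, VZ = 3, QZ = 12, by the inverse law of cosines:
  cos(∠QVZ) = (VQ² + VZ² - QZ²) / (2·VQ·VZ)
  ∠QVZ = 75.96°

Step 7: From YV = 11, YZ = 8.53, VZ = 3, by the inverse law of cosines:
  cos(∠VYZ) = (YV² + YZ² - VZ²) / (2·YV·YZ)
  ∠VYZ = 10.12°

Step 8: From QV = 3·√17, QZ = 12, VZ = 3, by the inverse law of cosines:
  cos(∠VQZ) = (QV² + QZ² - VZ²) / (2·QV·QZ)
  ∠VQZ = 14.04°

Step 9: From AV = 12, AZ = 10.1, VZ = 3, by the inverse law of cosines:
  cos(∠VAZ) = (AV² + AZ² - VZ²) / (2·AV·AZ)
  ∠VAZ = 12.12°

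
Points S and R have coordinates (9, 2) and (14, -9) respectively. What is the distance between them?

d = sqrt((14 - 9)^2 + (-9 - 2)^2)
d = sqrt(5^2 + -11^2)
d = sqrt(25 + 121)
d = sqrt(146)

sqrt(146)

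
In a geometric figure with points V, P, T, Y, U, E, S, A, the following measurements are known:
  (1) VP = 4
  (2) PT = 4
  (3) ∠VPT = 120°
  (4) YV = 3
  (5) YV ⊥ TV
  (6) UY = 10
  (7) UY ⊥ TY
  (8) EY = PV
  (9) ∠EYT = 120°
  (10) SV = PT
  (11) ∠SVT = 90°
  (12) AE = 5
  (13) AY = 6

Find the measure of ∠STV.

From the given relations: SV = PT = 4.
Step 1: By the law of cosines on triangle VPT: VT² = 4² + 4² − 2·4·4·cos(120°) = 48, so VT = 4·√3.
Step 2: By the law of cosines on triangle TVS: TS² = (4·√3)² + 4² − 2·4·√3·4·cos(90°) = 64, so TS = 8.
Step 3: By the inverse law of cosines on triangle STV: cos(∠STV) = (8² + (4·√3)² − 4²) / (2·8·4·√3) = 96/110.85 = 0.866, so ∠STV = 30°.

Therefore, the measure of angle ∠STV = 30°.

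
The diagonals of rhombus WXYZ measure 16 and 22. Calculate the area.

Area = (16 * 22) / 2 = 352 / 2 = 176

176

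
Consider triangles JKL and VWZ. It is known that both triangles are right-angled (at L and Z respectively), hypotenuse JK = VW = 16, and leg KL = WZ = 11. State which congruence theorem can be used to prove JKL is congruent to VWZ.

The given information provides:
both triangles are right-angled (at L and Z respectively), hypotenuse JK = VW = 16, and leg KL = WZ = 11
This matches the HL congruence theorem.
The hypotenuse and one leg of two right triangles are equal (Hypotenuse-Leg).

HL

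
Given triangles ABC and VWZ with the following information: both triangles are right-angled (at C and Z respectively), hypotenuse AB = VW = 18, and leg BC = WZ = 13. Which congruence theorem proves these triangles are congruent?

The given information provides:
both triangles are right-angled (at C and Z respectively), hypotenuse AB = VW = 18, and leg BC = WZ = 13
This matches the HL congruence theorem.
The hypotenuse and one leg of two right triangles are equal (Hypotenuse-Leg).

HL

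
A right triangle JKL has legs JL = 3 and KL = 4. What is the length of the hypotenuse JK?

In a right triangle, the square of the hypotenuse equals the sum of the squares of the two legs.
The legs are 3 and 4, so the hypotenuse = sqrt(9 + 16) = sqrt(25) = 5.

5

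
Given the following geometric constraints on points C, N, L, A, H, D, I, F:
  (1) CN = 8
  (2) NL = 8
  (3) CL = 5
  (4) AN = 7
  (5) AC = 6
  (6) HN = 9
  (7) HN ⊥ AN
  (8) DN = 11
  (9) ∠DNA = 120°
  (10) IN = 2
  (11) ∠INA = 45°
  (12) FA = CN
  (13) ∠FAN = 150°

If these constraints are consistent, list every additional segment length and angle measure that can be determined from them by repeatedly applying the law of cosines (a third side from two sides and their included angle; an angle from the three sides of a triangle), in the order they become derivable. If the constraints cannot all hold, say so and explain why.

The constraints are consistent. Derivable facts, in order:
After 1 step:
- AD ≈ 15.72
- AH = √130
- AI ≈ 5.76
- NF ≈ 14.49
- ∠ACN = 57.91°
- ∠ANC = 46.57°
- ∠CAN = 75.52°
- ∠CLN = 71.79°
- ∠CNL = 36.42°
- ∠LCN = 71.79°
After 2 steps:
- ∠ADN = 22.69°
- ∠AFN = 13.98°
- ∠AHN = 37.87°
- ∠AIN = 120.79°
- ∠ANF = 16.02°
- ∠DAN = 37.31°
- ∠HAN = 52.13°
- ∠IAN = 14.21°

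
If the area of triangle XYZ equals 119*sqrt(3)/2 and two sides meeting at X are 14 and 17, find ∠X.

From the SAS area formula Area = (1/2)ab sin(C), rearranging gives sin(C) = 2*Area/(ab).
sin(C) = 2 * 119*sqrt(3)/2 / (238) = sqrt(3)/2.
Therefore C = arcsin(sqrt(3)/2) = 60°.
Since sin(180° - C) = sin(C), the obtuse angle 120° gives the same area, so C = 60° or C = 120°.

60° or 120°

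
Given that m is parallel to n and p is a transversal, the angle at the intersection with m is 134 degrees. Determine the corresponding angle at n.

When a transversal crosses parallel lines, angles in the same position at each intersection are called corresponding angles.
These are always equal, so the answer is 134 degrees.

134 degrees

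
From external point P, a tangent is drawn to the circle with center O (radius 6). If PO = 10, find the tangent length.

The tangent, radius, and line from the external point to the center form a right triangle.
The right angle is where the tangent meets the radius.
By the Pythagorean theorem: tangent² + 6² = 10²
tangent² = 100 - 36 = 64
tangent = 8

8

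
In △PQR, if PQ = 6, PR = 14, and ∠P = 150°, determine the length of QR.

By the law of cosines: QR^2 = PQ^2 + PR^2 - 2*PQ*PR*cos(P)
QR^2 = 6^2 + 14^2 - 2*6*14*cos(150°)
QR^2 = 36 + 196 - 168*(-sqrt(3)/2)
QR^2 = 84*sqrt(3) + 232
QR = 2*sqrt(21*sqrt(3) + 58)

2*sqrt(21*sqrt(3) + 58)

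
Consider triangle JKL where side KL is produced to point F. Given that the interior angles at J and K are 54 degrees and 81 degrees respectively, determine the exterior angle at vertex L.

Exterior angle = 54 + 81 = 135 degrees (exterior angle theorem).

135 degrees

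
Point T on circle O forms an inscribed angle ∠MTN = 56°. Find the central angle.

Central angle = 2 × 56° = 112° (inscribed angle theorem).

112°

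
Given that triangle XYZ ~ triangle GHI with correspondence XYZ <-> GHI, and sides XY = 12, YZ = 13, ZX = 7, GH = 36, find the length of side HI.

Since the triangles are similar, the ratio of corresponding sides is constant.
Scale factor k = GH / XY = 36 / 12 = 3
HI = k * YZ = 3 * 13 = 39

39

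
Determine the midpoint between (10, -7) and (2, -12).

The midpoint is the average of the coordinates:
x: (10 + 2)/2 = 6
y: (-7 + -12)/2 = -19/2
Midpoint = (6, -19/2)

(6, -19/2)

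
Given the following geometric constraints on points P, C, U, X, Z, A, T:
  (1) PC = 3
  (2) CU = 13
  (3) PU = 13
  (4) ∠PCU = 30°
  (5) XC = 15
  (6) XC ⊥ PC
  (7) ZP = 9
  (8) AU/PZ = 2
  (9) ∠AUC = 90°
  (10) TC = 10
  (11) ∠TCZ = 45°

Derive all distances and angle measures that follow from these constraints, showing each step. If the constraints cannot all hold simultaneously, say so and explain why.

These constraints are not satisfiable: (1), (2) and (3) fix all three sides of triangle PCU, so by the law of cosines cos(∠PCU) = (3² + 13² − 13²) / (2·3·13) = 0.1154, i.e. ∠PCU ≈ 83.37°, which contradicts (4) ∠PCU = 30°. No planar figure meets all of them, so nothing further can be derived.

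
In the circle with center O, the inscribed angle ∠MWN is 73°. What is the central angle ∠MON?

Central angle = 2 × 73° = 146° (inscribed angle theorem).

146°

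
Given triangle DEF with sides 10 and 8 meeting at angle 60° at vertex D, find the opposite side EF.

When two sides and the included angle are known, the law of cosines gives the third side.
c^2 = a^2 + b^2 - 2ab cos(C) generalizes the Pythagorean theorem to non-right triangles.
Here: EF^2 = 100 + 64 - 160*(1/2) = 84
EF = 2*sqrt(21)

2*sqrt(21)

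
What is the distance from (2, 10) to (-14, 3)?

The horizontal distance is |-14 - 2| = 16 and the vertical distance is |3 - 10| = 7.
By the Pythagorean theorem, d = sqrt(16^2 + 7^2) = sqrt(305).

sqrt(305)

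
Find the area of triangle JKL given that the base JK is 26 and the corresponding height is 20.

Area = (1/2) * base * height
Area = (1/2) * 26 * 20
Area = 260

260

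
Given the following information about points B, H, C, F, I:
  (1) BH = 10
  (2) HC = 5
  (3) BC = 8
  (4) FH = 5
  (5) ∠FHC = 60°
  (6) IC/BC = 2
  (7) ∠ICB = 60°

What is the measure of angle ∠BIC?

From the given relations: IC = 2·BC = 2·8 = 16.
Step 1: By the law of cosines on triangle ICB: IB² = 16² + 8² − 2·16·8·cos(60°) = 192, so IB = 8·√3.
Step 2: By the inverse law of cosines on triangle BIC: cos(∠BIC) = ((8·√3)² + 16² − 8²) / (2·8·√3·16) = 384/443.41 = 0.866, so ∠BIC = 30°.

Therefore, the measure of angle ∠BIC = 30°.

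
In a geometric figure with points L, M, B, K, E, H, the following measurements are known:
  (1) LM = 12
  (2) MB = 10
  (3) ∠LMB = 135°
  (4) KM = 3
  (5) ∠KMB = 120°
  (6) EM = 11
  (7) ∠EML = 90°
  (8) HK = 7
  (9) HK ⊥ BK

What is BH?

Step 1: By the law of cosines on triangle BMK: BK² = 10² + 3² − 2·10·3·cos(120°) = 139, so BK = √139.
Step 2: By the law of cosines on triangle BKH: BH² = √139² + 7² − 2·√139·7·cos(90°) = 188, so BH = 2·√47.

Therefore, the length of BH = 2·√47.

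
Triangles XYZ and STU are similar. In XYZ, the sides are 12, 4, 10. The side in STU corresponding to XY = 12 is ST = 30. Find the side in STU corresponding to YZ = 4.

Since the triangles are similar, the ratio of corresponding sides is constant.
Scale factor k = ST / XY = 30 / 12 = 5/2
TU = k * YZ = 5/2 * 4 = 10

10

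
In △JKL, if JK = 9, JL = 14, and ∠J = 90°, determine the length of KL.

By the law of cosines: KL^2 = JK^2 + JL^2 - 2*JK*JL*cos(J)
KL^2 = 9^2 + 14^2 - 2*9*14*cos(90°)
KL^2 = 81 + 196 - 252*(0)
KL^2 = 277
KL = sqrt(277)

sqrt(277)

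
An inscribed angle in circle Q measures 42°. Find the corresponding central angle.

Central angle = 2 × 42° = 84° (inscribed angle theorem).

84°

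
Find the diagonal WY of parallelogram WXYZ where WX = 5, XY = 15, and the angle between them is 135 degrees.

Law of cosines: d^2 = 5^2 + 15^2 - 2(5)(15)cos(135°) = 75*sqrt(2) + 250, so d = 5*sqrt(3*sqrt(2) + 10).

5*sqrt(3*sqrt(2) + 10)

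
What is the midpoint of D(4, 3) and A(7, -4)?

The midpoint is the point halfway along the segment.
Move half the horizontal distance: 4 + (7 - 4)/2 = 4 + 3/2 = 11/2
Move half the vertical distance: 3 + (-4 - 3)/2 = 3 + -7/2 = -1/2
Midpoint = (11/2, -1/2)

(11/2, -1/2)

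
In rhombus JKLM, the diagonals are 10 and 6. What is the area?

Area = (10 * 6) / 2 = 60 / 2 = 30

30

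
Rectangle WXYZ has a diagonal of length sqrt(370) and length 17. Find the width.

b = sqrt(d^2 - a^2) = sqrt(370 - 289) = sqrt(81) = 9

9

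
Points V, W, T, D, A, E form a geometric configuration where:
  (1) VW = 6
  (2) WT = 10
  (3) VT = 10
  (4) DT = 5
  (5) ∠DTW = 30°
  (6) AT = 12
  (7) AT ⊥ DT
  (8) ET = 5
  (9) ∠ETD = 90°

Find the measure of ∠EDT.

Step 1: By the law of cosines on triangle DTE: DE² = 5² + 5² − 2·5·5·cos(90°) = 50, so DE = 5·√2.
Step 2: By the inverse law of cosines on triangle EDT: cos(∠EDT) = ((5·√2)² + 5² − 5²) / (2·5·√2·5) = 50/70.71 = 0.7071, so ∠EDT = 45°.

Therefore, the measure of angle ∠EDT = 45°.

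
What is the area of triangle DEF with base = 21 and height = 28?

A triangle's area is half the area of a rectangle with the same base and height.
Area = (1/2) * 21 * 28 = 294.

294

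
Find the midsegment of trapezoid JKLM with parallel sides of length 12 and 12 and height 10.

midsegment = (12 + 12) / 2 = 24 / 2 = 12

12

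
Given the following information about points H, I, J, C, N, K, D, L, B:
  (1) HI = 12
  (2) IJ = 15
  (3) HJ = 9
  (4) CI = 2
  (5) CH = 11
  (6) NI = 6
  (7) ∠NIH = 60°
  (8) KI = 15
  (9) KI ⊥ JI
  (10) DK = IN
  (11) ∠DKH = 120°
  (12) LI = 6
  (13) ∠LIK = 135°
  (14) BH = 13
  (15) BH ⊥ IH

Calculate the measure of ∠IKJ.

Step 1: By the law of cosines on triangle KIJ: KJ² = 15² + 15² − 2·15·15·cos(90°) = 450, so KJ = 15·√2.
Step 2: By the inverse law of cosines on triangle IKJ: cos(∠IKJ) = (15² + (15·√2)² − 15²) / (2·15·15·√2) = 450/636.4 = 0.7071, so ∠IKJ = 45°.

Therefore, the measure of angle ∠IKJ = 45°.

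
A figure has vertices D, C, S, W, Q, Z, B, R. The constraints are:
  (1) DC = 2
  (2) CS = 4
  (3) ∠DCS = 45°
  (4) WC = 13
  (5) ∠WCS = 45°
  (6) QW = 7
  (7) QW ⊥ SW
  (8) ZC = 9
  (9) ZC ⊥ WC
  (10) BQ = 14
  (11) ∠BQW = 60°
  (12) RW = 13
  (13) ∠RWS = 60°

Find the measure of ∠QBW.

Step 1: By the law of cosines on triangle BQW: BW² = 14² + 7² − 2·14·7·cos(60°) = 147, so BW = 7·√3.
Step 2: By the inverse law of cosines on triangle QBW: cos(∠QBW) = (14² + (7·√3)² − 7²) / (2·14·7·√3) = 294/339.48 = 0.866, so ∠QBW = 30°.

Therefore, the measure of angle ∠QBW = 30°.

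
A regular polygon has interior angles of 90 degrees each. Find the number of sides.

The exterior angle is the supplement of the interior angle: 180 - 90 = 90 degrees.
Since the exterior angles of any convex polygon sum to 360 degrees, the number of sides is 360 / 90 = 4.

4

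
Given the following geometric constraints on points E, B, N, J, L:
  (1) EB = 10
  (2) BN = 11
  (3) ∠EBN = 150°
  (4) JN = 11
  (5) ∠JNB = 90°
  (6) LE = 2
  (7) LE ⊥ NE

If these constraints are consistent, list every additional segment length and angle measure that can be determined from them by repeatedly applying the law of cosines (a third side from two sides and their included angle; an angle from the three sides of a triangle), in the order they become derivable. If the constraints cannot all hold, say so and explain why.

The constraints are consistent. Derivable facts, in order:
After 1 step:
- BJ = 11·√2
- EN ≈ 20.29
After 2 steps:
- NL ≈ 20.38
- ∠BEN = 15.73°
- ∠BJN = 45°
- ∠BNE = 14.27°
- ∠JBN = 45°
After 3 steps:
- ∠ELN = 84.37°
- ∠ENL = 5.63°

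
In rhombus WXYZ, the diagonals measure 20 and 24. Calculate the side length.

In a rhombus, the diagonals bisect each other perpendicularly, creating four congruent right triangles.
Each triangle has legs 10 (half of 20) and 12 (half of 24).
The hypotenuse of each right triangle is a side of the rhombus:
side = sqrt(10^2 + 12^2) = sqrt(244) = 2*sqrt(61)

2*sqrt(61)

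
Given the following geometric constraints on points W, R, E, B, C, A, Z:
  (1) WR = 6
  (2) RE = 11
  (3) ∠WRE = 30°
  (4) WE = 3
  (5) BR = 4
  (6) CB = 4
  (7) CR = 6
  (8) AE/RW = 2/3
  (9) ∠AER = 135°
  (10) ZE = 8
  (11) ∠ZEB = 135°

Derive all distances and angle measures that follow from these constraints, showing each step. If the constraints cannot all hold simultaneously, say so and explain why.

These constraints are not satisfiable: (1), (2) and (3) already determine WE: by the law of cosines WE² = 6² + 11² − 2·6·11·cos(30°) = 42.68, so WE ≈ 6.53, which contradicts (4) WE = 3. No planar figure meets all of them, so nothing further can be derived.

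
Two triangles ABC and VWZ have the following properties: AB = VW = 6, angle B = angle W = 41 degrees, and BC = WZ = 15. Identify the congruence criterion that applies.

The given information provides:
AB = VW = 6, angle B = angle W = 41 degrees, and BC = WZ = 15
This matches the SAS congruence theorem.
Two pairs of corresponding sides and the included angle are equal (Side-Angle-Side).

SAS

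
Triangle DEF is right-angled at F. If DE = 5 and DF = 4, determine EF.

EF = sqrt(5^2 - 4^2) = sqrt(9) = 3

3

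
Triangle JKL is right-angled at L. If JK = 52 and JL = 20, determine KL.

Rearranging the Pythagorean theorem to solve for the unknown leg:
leg^2 = hypotenuse^2 - known_leg^2 = 2704 - 400 = 2304
leg = sqrt(2304) = 48.

48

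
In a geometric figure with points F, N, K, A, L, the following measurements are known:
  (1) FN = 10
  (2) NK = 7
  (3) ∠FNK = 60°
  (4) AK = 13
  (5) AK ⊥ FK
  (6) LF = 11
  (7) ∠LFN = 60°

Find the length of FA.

Step 1: By the law of cosines on triangle FNK: FK² = 10² + 7² − 2·10·7·cos(60°) = 79, so FK = √79.
Step 2: By the law of cosines on triangle FKA: FA² = √79² + 13² − 2·√79·13·cos(90°) = 248, so FA = 2·√62.

Therefore, the length of FA = 2·√62.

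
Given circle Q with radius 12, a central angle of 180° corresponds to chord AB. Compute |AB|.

Chord = 2(12) sin(90°) = 24

24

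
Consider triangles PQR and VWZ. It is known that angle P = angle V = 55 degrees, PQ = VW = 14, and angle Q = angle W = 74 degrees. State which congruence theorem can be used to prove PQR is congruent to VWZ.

Consider the given information: angle P = angle V = 55 degrees, PQ = VW = 14, and angle Q = angle W = 74 degrees
This is not SSS or HL: SSS requires all three pairs of sides, but we don't have that. HL only applies to right triangles with matching hypotenuse and leg.
The correct criterion is ASA. Two pairs of corresponding angles and the included side are equal (Angle-Side-Angle).

ASA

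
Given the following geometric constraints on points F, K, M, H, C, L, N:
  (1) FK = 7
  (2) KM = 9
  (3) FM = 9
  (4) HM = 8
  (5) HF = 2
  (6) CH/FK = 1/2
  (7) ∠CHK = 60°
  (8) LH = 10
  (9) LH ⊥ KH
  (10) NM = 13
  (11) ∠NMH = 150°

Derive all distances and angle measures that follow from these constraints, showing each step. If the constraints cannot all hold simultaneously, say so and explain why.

The constraints are consistent.

From the given relations:
  CH = 1/2·FK = 1/2·7 ≈ 3.5

Step 1: From HM = 8, MN = 13, and ∠HMN = 150°, by the law of cosines:
  HN² = HM² + MN² - 2·HM·MN·cos(150°) = 64 + 169 + 180.1 = 413.1
  HN ≈ 20.33

Step 2: From FH = 2, FM = 9, HM = 8, by the inverse law of cosines:
  cos(∠HFM) = (FH² + FM² - HM²) / (2·FH·FM)
  ∠HFM = 54.31°

Step 3: From FK = 7, FM = 9, KM = 9, by the inverse law of cosines:
  cos(∠KFM) = (FK² + FM² - KM²) / (2·FK·FM)
  ∠KFM = 67.11°

Step 4: From KF = 7, KM = 9, FM = 9, by the inverse law of cosines:
  cos(∠FKM) = (KF² + KM² - FM²) / (2·KF·KM)
  ∠FKM = 67.11°

Step 5: From MF = 9, MH = 8, FH = 2, by the inverse law of cosines:
  cos(∠FMH) = (MF² + MH² - FH²) / (2·MF·MH)
  ∠FMH = 11.72°

Step 6: From MF = 9, MK = 9, FK = 7, by the inverse law of cosines:
  cos(∠FMK) = (MF² + MK² - FK²) / (2·MF·MK)
  ∠FMK = 45.77°

Step 7: From HF = 2, HM = 8, FM = 9, by the inverse law of cosines:
  cos(∠FHM) = (HF² + HM² - FM²) / (2·HF·HM)
  ∠FHM = 113.97°

Step 8: From HM = 8, HN = 20.33, MN = 13, by the inverse law of cosines:
  cos(∠MHN) = (HM² + HN² - MN²) / (2·HM·HN)
  ∠MHN = 18.65°

Step 9: From NH = 20.33, NM = 13, HM = 8, by the inverse law of cosines:
  cos(∠HNM) = (NH² + NM² - HM²) / (2·NH·NM)
  ∠HNM = 11.35°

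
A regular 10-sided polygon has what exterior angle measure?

Each exterior angle of a regular n-gon is 360 / n.
For n = 10: 360 / 10 = 36 degrees.

36 degrees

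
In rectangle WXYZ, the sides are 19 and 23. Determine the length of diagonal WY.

Using the Pythagorean theorem:
d² = 19² + 23² = 361 + 529 = 890
d = sqrt(890)

sqrt(890)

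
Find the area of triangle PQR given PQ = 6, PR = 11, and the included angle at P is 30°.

Area = (1/2)(6)(11) sin(30°) = (1/2)(6)(11)(1/2) = 33/2

33/2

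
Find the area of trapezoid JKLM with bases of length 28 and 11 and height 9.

A trapezoid's area equals the midsegment times the height.
The midsegment is (28 + 11) / 2 = 39/2.
Area = 39/2 * 9 = 351/2.

351/2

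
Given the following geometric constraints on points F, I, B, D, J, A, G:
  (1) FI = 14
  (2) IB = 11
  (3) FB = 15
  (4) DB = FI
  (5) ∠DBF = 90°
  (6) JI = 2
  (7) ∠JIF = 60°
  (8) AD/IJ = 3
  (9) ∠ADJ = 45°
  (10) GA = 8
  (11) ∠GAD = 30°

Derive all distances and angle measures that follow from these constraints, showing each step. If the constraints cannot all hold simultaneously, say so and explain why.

The constraints are consistent.

From the given relations:
  DB = FI = 14
  AD = 3·IJ = 3·2 = 6

Step 1: From FB = 15, BD = 14, and ∠FBD = 90°, by the law of cosines:
  FD² = FB² + BD² - 2·FB·BD·cos(90°) = 225 + 196 - 0 = 421
  FD ≈ 20.52

Step 2: From FI = 14, IJ = 2, and ∠FIJ = 60°, by the law of cosines:
  FJ² = FI² + IJ² - 2·FI·IJ·cos(60°) = 196 + 4 - 28 = 172
  FJ = 2·√43

Step 3: From DA = 6, AG = 8, and ∠DAG = 30°, by the law of cosines:
  DG² = DA² + AG² - 2·DA·AG·cos(30°) = 36 + 64 - 83.14 = 16.86
  DG ≈ 4.11

Step 4: From FB = 15, FI = 14, BI = 11, by the inverse law of cosines:
  cos(∠BFI) = (FB² + FI² - BI²) / (2·FB·FI)
  ∠BFI = 44.42°

Step 5: From IB = 11, IF = 14, BF = 15, by the inverse law of cosines:
  cos(∠BIF) = (IB² + IF² - BF²) / (2·IB·IF)
  ∠BIF = 72.62°

Step 6: From BF = 15, BI = 11, FI = 14, by the inverse law of cosines:
  cos(∠FBI) = (BF² + BI² - FI²) / (2·BF·BI)
  ∠FBI = 62.96°

Step 7: From FB = 15, FD = 20.52, BD = 14, by the inverse law of cosines:
  cos(∠BFD) = (FB² + FD² - BD²) / (2·FB·FD)
  ∠BFD = 43.03°

Step 8: From FI = 14, FJ = 2·√43, IJ = 2, by the inverse law of cosines:
  cos(∠IFJ) = (FI² + FJ² - IJ²) / (2·FI·FJ)
  ∠IFJ = 7.59°

Step 9: From DA = 6, DG = 4.11, AG = 8, by the inverse law of cosines:
  cos(∠ADG) = (DA² + DG² - AG²) / (2·DA·DG)
  ∠ADG = 103.06°

Step 10: From DB = 14, DF = 20.52, BF = 15, by the inverse law of cosines:
  cos(∠BDF) = (DB² + DF² - BF²) / (2·DB·DF)
  ∠BDF = 46.97°

Step 11: From JF = 2·√43, JI = 2, FI = 14, by the inverse law of cosines:
  cos(∠FJI) = (JF² + JI² - FI²) / (2·JF·JI)
  ∠FJI = 112.41°

Step 12: From GA = 8, GD = 4.11, AD = 6, by the inverse law of cosines:
  cos(∠AGD) = (GA² + GD² - AD²) / (2·GA·GD)
  ∠AGD = 46.94°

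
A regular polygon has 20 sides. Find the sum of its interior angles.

The sum of interior angles of an n-sided polygon is (n - 2) * 180.
For n = 20: (20 - 2) * 180 = 18 * 180 = 3240 degrees.

3240 degrees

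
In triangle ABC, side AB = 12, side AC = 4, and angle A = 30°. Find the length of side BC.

By the law of cosines: BC^2 = AB^2 + AC^2 - 2*AB*AC*cos(A)
BC^2 = 12^2 + 4^2 - 2*12*4*cos(30°)
BC^2 = 144 + 16 - 96*(sqrt(3)/2)
BC^2 = 160 - 48*sqrt(3)
BC = 4*sqrt(10 - 3*sqrt(3))

4*sqrt(10 - 3*sqrt(3))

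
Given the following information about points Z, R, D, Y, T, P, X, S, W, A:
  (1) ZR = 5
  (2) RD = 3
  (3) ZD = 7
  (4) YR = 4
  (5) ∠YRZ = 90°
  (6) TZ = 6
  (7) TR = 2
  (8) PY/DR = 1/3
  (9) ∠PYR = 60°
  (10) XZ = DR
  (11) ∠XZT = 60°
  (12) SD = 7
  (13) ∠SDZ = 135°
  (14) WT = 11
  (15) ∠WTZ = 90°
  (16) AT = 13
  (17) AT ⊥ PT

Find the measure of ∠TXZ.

From the given relations: XZ = DR = 3.
Step 1: By the law of cosines on triangle XZT: XT² = 3² + 6² − 2·3·6·cos(60°) = 27, so XT = 3·√3.
Step 2: By the inverse law of cosines on triangle TXZ: cos(∠TXZ) = ((3·√3)² + 3² − 6²) / (2·3·√3·3) = 0/31.18 = 0, so ∠TXZ = 90°.

Therefore, the measure of angle ∠TXZ = 90°.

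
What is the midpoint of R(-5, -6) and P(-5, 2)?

The midpoint is the average of the coordinates:
x: (-5 + -5)/2 = -5
y: (-6 + 2)/2 = -2
Midpoint = (-5, -2)

(-5, -2)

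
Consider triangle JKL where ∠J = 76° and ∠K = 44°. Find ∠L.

By the triangle angle sum property, the three interior angles of any triangle add up to 180°.
We know angle J = 76° and angle K = 44°, so their sum is 120°.
Therefore angle L = 180° - 120° = 60°.

60 degrees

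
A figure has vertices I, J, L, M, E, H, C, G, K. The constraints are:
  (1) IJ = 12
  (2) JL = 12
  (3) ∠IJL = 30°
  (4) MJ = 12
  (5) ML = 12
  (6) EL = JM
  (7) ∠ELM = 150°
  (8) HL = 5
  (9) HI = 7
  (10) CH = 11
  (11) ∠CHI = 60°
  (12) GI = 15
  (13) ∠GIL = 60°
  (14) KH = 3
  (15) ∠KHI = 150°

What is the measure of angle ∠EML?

From the given relations: EL = JM = 12.
Step 1: By the law of cosines on triangle MLE: ME² = 12² + 12² − 2·12·12·cos(150°) = 537.42, so ME ≈ 23.18.
Step 2: By the inverse law of cosines on triangle EML: cos(∠EML) = (23.18² + 12² − 12²) / (2·23.18·12) = 537.42/556.37 = 0.9659, so ∠EML = 15°.

Therefore, the measure of angle ∠EML = 15°.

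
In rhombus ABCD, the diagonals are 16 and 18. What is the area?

Area of a rhombus = (d1 * d2) / 2
Area = (16 * 18) / 2
Area = 288 / 2
Area = 144

144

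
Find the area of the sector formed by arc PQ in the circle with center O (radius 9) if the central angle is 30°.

The full circle has area πr² = π(9)² = 81*pi.
The sector covers 30° out of 360°, a fraction of 1/12.
Sector area = 81*pi × 1/12 = 27*pi/4.

27*pi/4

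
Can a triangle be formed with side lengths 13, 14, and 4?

Yes.
The triangle inequality requires that the sum of any two sides exceeds the third.
Here 4 + 13 = 17 > 14, so the condition is met.

Yes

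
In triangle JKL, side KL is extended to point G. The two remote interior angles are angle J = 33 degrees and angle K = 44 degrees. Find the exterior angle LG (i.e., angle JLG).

Exterior angle = 33 + 44 = 77 degrees (exterior angle theorem).

77 degrees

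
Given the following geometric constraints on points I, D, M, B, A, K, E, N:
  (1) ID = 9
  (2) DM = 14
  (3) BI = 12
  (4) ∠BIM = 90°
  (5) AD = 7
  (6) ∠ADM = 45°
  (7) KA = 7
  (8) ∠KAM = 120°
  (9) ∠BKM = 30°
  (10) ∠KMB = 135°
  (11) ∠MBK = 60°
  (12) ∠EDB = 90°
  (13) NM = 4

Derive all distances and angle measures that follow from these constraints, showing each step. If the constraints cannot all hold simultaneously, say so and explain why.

These constraints are not satisfiable: (9), (10) and (11) are the three interior angles of triangle BKM, which must sum to 180°, but 30° + 135° + 60° = 225°. No planar figure meets all of them, so nothing further can be derived.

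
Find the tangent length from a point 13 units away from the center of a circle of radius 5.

Let T be the point of tangency. Then OT ⊥ PT (radius ⊥ tangent).
In right triangle OTP: OP² = OT² + PT²
13² = 5² + PT²
PT² = 144, PT = 12

12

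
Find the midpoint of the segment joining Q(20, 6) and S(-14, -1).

M = ((x₁ + x₂)/2, (y₁ + y₂)/2)
= ((20 + -14)/2, (6 + -1)/2)
= (6/2, 5/2) = (3, 5/2)

(3, 5/2)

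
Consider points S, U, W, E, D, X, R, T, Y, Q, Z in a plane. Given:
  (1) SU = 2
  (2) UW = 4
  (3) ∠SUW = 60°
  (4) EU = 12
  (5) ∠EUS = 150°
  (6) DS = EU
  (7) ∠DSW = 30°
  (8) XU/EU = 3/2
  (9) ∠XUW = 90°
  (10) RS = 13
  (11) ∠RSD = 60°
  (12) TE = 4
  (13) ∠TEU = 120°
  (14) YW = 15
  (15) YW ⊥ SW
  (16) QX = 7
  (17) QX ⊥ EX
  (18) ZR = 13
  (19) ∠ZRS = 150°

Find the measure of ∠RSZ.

Step 1: By the law of cosines on triangle SRZ: SZ² = 13² + 13² − 2·13·13·cos(150°) = 630.72, so SZ ≈ 25.11.
Step 2: By the inverse law of cosines on triangle RSZ: cos(∠RSZ) = (13² + 25.11² − 13²) / (2·13·25.11) = 630.72/652.97 = 0.9659, so ∠RSZ = 15°.

Therefore, the measure of angle ∠RSZ = 15°.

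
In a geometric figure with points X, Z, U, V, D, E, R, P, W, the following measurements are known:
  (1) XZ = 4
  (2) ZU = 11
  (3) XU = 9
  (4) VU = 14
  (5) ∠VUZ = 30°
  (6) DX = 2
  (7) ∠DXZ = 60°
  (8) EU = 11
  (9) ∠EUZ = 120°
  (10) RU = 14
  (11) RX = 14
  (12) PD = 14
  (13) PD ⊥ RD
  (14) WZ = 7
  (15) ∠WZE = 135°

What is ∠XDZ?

Step 1: By the law of cosines on triangle DXZ: DZ² = 2² + 4² − 2·2·4·cos(60°) = 12, so DZ = 2·√3.
Step 2: By the inverse law of cosines on triangle XDZ: cos(∠XDZ) = (2² + (2·√3)² − 4²) / (2·2·2·√3) = 0/13.86 = 0, so ∠XDZ = 90°.

Therefore, the measure of angle ∠XDZ = 90°.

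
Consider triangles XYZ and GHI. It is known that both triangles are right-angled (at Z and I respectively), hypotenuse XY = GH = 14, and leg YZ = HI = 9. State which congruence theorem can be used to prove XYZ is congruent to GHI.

Consider the given information: both triangles are right-angled (at Z and I respectively), hypotenuse XY = GH = 14, and leg YZ = HI = 9
This is not ASA or AAS: ASA requires two angles and the side between them. AAS requires two angles and a non-included side.
The correct criterion is HL. The hypotenuse and one leg of two right triangles are equal (Hypotenuse-Leg).

HL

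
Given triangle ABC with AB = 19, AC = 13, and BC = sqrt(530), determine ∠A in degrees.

By the inverse law of cosines: cos(A) = (AB² + AC² - BC²) / (2 × AB × AC)
cos(A) = (19² + 13² - (sqrt(530))²) / (2 × 19 × 13)
cos(A) = (361 + 169 - (530)) / 494
cos(A) = 0
A = arccos(0) = 90°

90°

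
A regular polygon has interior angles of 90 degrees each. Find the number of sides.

Exterior angle = 180 - 90 = 90. n = 360 / 90 = 4.

4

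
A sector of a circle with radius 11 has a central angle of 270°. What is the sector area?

Sector area = πr² × θ/360
= π × 11² × 3/4
= π × 121 × 3/4
= 363*pi/4

363*pi/4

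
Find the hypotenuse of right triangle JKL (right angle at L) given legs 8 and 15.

In a right triangle, the square of the hypotenuse equals the sum of the squares of the two legs.
The legs are 8 and 15, so the hypotenuse = sqrt(64 + 225) = sqrt(289) = 17.

17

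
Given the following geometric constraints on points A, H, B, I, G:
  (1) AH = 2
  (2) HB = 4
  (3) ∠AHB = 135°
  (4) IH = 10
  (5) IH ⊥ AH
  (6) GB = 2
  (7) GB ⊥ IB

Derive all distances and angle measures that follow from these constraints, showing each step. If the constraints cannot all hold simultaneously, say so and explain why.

The constraints are consistent.

Step 1: From AH = 2, HB = 4, and ∠AHB = 135°, by the law of cosines:
  AB² = AH² + HB² - 2·AH·HB·cos(135°) = 4 + 16 + 11.31 = 31.31
  AB ≈ 5.6

Step 2: From AH = 2, HI = 10, and ∠AHI = 90°, by the law of cosines:
  AI² = AH² + HI² - 2·AH·HI·cos(90°) = 4 + 100 - 0 = 104
  AI = 2·√26

Step 3: From AB = 5.6, AH = 2, BH = 4, by the inverse law of cosines:
  cos(∠BAH) = (AB² + AH² - BH²) / (2·AB·AH)
  ∠BAH = 30.36°

Step 4: From AH = 2, AI = 2·√26, HI = 10, by the inverse law of cosines:
  cos(∠HAI) = (AH² + AI² - HI²) / (2·AH·AI)
  ∠HAI = 78.69°

Step 5: From BA = 5.6, BH = 4, AH = 2, by the inverse law of cosines:
  cos(∠ABH) = (BA² + BH² - AH²) / (2·BA·BH)
  ∠ABH = 14.64°

Step 6: From IA = 2·√26, IH = 10, AH = 2, by the inverse law of cosines:
  cos(∠AIH) = (IA² + IH² - AH²) / (2·IA·IH)
  ∠AIH = 11.31°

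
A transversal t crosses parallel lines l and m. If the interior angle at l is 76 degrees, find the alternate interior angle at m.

Alternate interior angles formed by parallel lines and a transversal are equal.
The given angle is 76 degrees.
The alternate interior angle = 76 degrees.

76 degrees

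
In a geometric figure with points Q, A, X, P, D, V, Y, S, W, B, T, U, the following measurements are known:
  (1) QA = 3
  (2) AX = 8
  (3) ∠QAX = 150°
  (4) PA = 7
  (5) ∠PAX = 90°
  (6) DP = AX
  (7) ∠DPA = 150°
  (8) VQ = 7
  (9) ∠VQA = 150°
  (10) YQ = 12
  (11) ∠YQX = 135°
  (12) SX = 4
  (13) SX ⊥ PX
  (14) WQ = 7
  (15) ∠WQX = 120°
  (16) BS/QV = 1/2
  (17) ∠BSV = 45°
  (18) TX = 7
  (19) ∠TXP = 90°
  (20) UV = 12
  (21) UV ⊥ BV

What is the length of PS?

Step 1: By the law of cosines on triangle XAP: XP² = 8² + 7² − 2·8·7·cos(90°) = 113, so XP = √113.
Step 2: By the law of cosines on triangle PXS: PS² = √113² + 4² − 2·√113·4·cos(90°) = 129, so PS = √129.

Therefore, the length of PS = √129.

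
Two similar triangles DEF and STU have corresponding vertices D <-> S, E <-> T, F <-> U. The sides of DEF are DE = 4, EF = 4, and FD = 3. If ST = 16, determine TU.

k = 16/4 = 4. TU = 4 * 4 = 16.

16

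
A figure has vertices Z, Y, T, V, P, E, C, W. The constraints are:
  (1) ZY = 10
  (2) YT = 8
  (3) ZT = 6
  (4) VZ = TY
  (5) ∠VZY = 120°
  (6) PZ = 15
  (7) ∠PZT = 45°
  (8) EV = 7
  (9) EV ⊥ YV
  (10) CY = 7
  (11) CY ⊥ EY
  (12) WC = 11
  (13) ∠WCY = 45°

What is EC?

From the given relations: VZ = TY = 8.
Step 1: By the law of cosines on triangle VZY: VY² = 8² + 10² − 2·8·10·cos(120°) = 244, so VY = 2·√61.
Step 2: By the law of cosines on triangle EVY: EY² = 7² + (2·√61)² − 2·7·2·√61·cos(90°) = 293, so EY ≈ 17.12.
Step 3: By the law of cosines on triangle EYC: EC² = 17.12² + 7² − 2·17.12·7·cos(90°) = 342, so EC = 3·√38.

Therefore, the length of EC = 3·√38.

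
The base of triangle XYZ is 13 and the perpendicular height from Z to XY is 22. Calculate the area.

Area = (1/2)(13)(22) = 143

143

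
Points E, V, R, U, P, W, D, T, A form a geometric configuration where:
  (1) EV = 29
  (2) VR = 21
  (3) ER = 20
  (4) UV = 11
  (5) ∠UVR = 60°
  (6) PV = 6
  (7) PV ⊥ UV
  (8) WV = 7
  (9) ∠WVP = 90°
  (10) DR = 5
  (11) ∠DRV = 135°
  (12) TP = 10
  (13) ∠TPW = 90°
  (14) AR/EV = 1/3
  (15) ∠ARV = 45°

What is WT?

Step 1: By the law of cosines on triangle PVW: PW² = 6² + 7² − 2·6·7·cos(90°) = 85, so PW = √85.
Step 2: By the law of cosines on triangle WPT: WT² = √85² + 10² − 2·√85·10·cos(90°) = 185, so WT = √185.

Therefore, the length of WT = √185.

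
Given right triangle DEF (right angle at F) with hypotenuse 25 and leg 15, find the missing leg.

EF = sqrt(25^2 - 15^2) = sqrt(400) = 20

20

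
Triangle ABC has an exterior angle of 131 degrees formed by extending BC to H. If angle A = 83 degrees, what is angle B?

angle B = 131 - 83 = 48 degrees (exterior angle theorem).

48 degrees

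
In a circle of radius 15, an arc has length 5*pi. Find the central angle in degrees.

θ = 360 × 5*pi / (2π × 15) = 60° (rearranging arc length formula).

60°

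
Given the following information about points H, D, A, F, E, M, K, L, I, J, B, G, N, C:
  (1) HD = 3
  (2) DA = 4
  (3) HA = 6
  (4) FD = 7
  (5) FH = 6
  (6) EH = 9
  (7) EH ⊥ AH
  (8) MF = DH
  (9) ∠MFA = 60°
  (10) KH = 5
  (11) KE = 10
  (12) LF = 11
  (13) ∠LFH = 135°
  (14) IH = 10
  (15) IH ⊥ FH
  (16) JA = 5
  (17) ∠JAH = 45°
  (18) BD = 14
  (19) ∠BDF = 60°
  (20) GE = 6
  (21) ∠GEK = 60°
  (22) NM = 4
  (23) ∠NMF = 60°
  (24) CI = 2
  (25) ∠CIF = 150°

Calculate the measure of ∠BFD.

Step 1: By the law of cosines on triangle FDB: FB² = 7² + 14² − 2·7·14·cos(60°) = 147, so FB = 7·√3.
Step 2: By the inverse law of cosines on triangle BFD: cos(∠BFD) = ((7·√3)² + 7² − 14²) / (2·7·√3·7) = 0/169.74 = 0, so ∠BFD = 90°.

Therefore, the measure of angle ∠BFD = 90°.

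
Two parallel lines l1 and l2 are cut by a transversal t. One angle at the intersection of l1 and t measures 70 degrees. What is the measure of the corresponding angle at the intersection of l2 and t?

Corresponding angles are equal: 70 degrees.

70 degrees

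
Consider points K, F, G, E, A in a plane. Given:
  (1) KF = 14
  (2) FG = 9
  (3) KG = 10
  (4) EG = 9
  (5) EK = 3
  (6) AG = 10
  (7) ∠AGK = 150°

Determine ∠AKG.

Step 1: By the law of cosines on triangle KGA: KA² = 10² + 10² − 2·10·10·cos(150°) = 373.21, so KA ≈ 19.32.
Step 2: By the inverse law of cosines on triangle AKG: cos(∠AKG) = (19.32² + 10² − 10²) / (2·19.32·10) = 373.21/386.37 = 0.9659, so ∠AKG = 15°.

Therefore, the measure of angle ∠AKG = 15°.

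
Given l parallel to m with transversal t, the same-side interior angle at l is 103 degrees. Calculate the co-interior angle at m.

Co-interior angles (same-side interior) formed by parallel lines and a transversal are supplementary (sum to 180 degrees).
The given angle is 103 degrees.
The co-interior angle = 180 - 103 = 77 degrees.

77 degrees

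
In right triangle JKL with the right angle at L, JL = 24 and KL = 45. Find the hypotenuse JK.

JK = sqrt(24^2 + 45^2) = sqrt(2601) = 51

51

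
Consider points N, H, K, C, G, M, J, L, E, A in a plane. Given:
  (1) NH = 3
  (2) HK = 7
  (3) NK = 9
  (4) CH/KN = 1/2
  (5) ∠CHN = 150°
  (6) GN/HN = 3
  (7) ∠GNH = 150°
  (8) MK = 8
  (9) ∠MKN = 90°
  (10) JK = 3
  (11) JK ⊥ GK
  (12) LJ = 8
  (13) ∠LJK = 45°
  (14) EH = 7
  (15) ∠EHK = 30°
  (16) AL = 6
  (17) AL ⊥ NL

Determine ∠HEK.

Step 1: By the law of cosines on triangle EHK: EK² = 7² + 7² − 2·7·7·cos(30°) = 13.13, so EK ≈ 3.62.
Step 2: By the inverse law of cosines on triangle HEK: cos(∠HEK) = (7² + 3.62² − 7²) / (2·7·3.62) = 13.13/50.73 = 0.2588, so ∠HEK = 75°.

Therefore, the measure of angle ∠HEK = 75°.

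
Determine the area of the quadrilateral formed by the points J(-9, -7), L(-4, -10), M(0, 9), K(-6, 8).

Using the Shoelace formula for a quadrilateral (vertices in order):
Area = (1/2)|sum of (x_i * y_(i+1) - x_(i+1) * y_i)|
Terms: (-9*-10 - -4*-7) = 62, (-4*9 - 0*-10) = -36, (0*8 - -6*9) = 54, (-6*-7 - -9*8) = 114
Sum = 194
Area = (1/2)(194) = 97

97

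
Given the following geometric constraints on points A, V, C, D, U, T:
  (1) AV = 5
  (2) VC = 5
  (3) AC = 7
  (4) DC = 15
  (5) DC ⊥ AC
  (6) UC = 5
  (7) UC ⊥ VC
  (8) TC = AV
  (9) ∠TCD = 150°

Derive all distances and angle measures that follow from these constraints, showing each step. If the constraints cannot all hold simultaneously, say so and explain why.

The constraints are consistent.

From the given relations:
  TC = AV = 5

Step 1: From AC = 7, CD = 15, and ∠ACD = 90°, by the law of cosines:
  AD² = AC² + CD² - 2·AC·CD·cos(90°) = 49 + 225 - 0 = 274
  AD ≈ 16.55

Step 2: From VC = 5, CU = 5, and ∠VCU = 90°, by the law of cosines:
  VU² = VC² + CU² - 2·VC·CU·cos(90°) = 25 + 25 - 0 = 50
  VU = 5·√2

Step 3: From DC = 15, CT = 5, and ∠DCT = 150°, by the law of cosines:
  DT² = DC² + CT² - 2·DC·CT·cos(150°) = 225 + 25 + 129.9 = 379.9
  DT ≈ 19.49

Step 4: From AC = 7, AV = 5, CV = 5, by the inverse law of cosines:
  cos(∠CAV) = (AC² + AV² - CV²) / (2·AC·AV)
  ∠CAV = 45.57°

Step 5: From VA = 5, VC = 5, AC = 7, by the inverse law of cosines:
  cos(∠AVC) = (VA² + VC² - AC²) / (2·VA·VC)
  ∠AVC = 88.85°

Step 6: From CA = 7, CV = 5, AV = 5, by the inverse law of cosines:
  cos(∠ACV) = (CA² + CV² - AV²) / (2·CA·CV)
  ∠ACV = 45.57°

Step 7: From AC = 7, AD = 16.55, CD = 15, by the inverse law of cosines:
  cos(∠CAD) = (AC² + AD² - CD²) / (2·AC·AD)
  ∠CAD = 64.98°

Step 8: From VC = 5, VU = 5·√2, CU = 5, by the inverse law of cosines:
  cos(∠CVU) = (VC² + VU² - CU²) / (2·VC·VU)
  ∠CVU = 45°

Step 9: From DA = 16.55, DC = 15, AC = 7, by the inverse law of cosines:
  cos(∠ADC) = (DA² + DC² - AC²) / (2·DA·DC)
  ∠ADC = 25.02°

Step 10: From DC = 15, DT = 19.49, CT = 5, by the inverse law of cosines:
  cos(∠CDT) = (DC² + DT² - CT²) / (2·DC·DT)
  ∠CDT = 7.37°

Step 11: From UC = 5, UV = 5·√2, CV = 5, by the inverse law of cosines:
  cos(∠CUV) = (UC² + UV² - CV²) / (2·UC·UV)
  ∠CUV = 45°

Step 12: From TC = 5, TD = 19.49, CD = 15, by the inverse law of cosines:
  cos(∠CTD) = (TC² + TD² - CD²) / (2·TC·TD)
  ∠CTD = 22.63°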